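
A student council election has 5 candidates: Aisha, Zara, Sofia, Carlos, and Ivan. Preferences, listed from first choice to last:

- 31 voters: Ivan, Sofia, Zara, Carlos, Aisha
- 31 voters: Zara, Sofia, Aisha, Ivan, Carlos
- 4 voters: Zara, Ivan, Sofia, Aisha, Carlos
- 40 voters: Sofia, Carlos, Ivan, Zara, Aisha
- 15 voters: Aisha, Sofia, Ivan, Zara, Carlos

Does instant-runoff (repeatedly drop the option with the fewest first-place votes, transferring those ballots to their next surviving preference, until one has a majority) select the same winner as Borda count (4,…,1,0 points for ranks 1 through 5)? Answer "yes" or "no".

yes

Instant-runoff — R1 Aisha 15, Zara 35, Sofia 40, Carlos 0, Ivan 31 (Carlos out); R2 Aisha 15, Zara 35, Sofia 40, Ivan 31 (Aisha out); R3 Zara 35, Sofia 55, Ivan 31 (Ivan out); R4 Zara 35, Sofia 86 (Sofia winner). Winner: Sofia.
Borda — scores: Aisha 126, Zara 257, Sofia 399, Carlos 151, Ivan 277. Winner: Sofia.
The two methods agree.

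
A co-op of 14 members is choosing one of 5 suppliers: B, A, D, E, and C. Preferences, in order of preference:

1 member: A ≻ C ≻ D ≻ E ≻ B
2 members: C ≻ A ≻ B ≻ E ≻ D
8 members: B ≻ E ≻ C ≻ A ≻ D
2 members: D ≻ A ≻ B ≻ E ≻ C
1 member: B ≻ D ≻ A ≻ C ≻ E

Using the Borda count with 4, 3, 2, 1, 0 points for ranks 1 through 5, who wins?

B

B: 1·0 + 2·2 + 8·4 + 2·2 + 1·4 = 44
A: 1·4 + 2·3 + 8·1 + 2·3 + 1·2 = 26
D: 1·2 + 2·0 + 8·0 + 2·4 + 1·3 = 13
E: 1·1 + 2·1 + 8·3 + 2·1 + 1·0 = 29
C: 1·3 + 2·4 + 8·2 + 2·0 + 1·1 = 28
B has the highest Borda score (44).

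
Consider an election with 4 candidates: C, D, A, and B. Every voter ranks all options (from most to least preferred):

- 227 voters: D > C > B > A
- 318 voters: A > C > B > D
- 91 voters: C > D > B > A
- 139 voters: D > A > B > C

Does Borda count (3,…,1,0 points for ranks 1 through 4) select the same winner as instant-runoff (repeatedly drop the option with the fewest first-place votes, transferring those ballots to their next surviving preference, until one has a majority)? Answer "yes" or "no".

no

Borda — scores: C 1363, D 1280, A 1232, B 775. Winner: C.
Instant-runoff — R1 C 91, D 366, A 318, B 0 (B out); R2 C 91, D 366, A 318 (C out); R3 D 457, A 318 (D winner). Winner: D.
The two methods disagree.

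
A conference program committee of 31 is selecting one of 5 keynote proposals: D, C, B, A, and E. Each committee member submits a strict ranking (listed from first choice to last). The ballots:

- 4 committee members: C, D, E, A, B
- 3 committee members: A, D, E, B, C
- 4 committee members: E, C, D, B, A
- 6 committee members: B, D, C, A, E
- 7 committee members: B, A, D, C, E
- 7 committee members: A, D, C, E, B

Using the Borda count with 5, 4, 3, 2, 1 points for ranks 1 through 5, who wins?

D: 4·4 + 3·4 + 4·3 + 6·4 + 7·3 + 7·4 = 113
C: 4·5 + 3·1 + 4·4 + 6·3 + 7·2 + 7·3 = 92
B: 4·1 + 3·2 + 4·2 + 6·5 + 7·5 + 7·1 = 90
A: 4·2 + 3·5 + 4·1 + 6·2 + 7·4 + 7·5 = 102
E: 4·3 + 3·3 + 4·5 + 6·1 + 7·1 + 7·2 = 68
D has the highest Borda score (113).

D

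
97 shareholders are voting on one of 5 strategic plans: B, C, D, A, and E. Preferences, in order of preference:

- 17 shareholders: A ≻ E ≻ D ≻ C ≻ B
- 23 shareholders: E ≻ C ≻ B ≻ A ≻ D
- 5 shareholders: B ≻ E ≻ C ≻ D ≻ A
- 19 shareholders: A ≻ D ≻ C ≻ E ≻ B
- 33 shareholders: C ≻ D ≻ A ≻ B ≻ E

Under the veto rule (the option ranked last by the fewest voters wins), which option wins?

Last-place votes: B 36, C 0, D 23, A 5, E 33.
C is ranked last by the fewest voters, so C wins.

C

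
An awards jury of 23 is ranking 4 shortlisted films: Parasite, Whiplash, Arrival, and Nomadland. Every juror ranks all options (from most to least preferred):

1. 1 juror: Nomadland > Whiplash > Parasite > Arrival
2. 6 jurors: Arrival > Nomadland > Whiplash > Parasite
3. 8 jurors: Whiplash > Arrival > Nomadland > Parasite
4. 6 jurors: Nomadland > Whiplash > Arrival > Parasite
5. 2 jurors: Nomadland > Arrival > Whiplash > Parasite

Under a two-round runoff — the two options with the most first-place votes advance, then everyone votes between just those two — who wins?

Nomadland

Round 1 first-place votes: Parasite 0, Whiplash 8, Arrival 6, Nomadland 9.
Nomadland and Whiplash advance.
Runoff: Nomadland is preferred to Whiplash by 15 voters; Whiplash by 8.
Nomadland wins the runoff.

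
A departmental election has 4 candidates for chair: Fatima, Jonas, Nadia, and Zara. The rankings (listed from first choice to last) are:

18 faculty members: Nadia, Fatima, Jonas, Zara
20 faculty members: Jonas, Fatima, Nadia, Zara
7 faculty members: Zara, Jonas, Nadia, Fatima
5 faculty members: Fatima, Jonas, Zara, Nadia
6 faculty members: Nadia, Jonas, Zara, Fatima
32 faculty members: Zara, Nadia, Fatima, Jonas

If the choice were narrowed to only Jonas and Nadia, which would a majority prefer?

Nadia

Voters preferring Jonas to Nadia: 32; preferring Nadia to Jonas: 56.
Nadia wins the head-to-head.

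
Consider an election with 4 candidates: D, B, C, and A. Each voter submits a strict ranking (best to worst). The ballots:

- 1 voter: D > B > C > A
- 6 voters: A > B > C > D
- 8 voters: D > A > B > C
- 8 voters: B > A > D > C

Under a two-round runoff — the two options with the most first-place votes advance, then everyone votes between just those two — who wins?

Round 1 first-place votes: D 9, B 8, C 0, A 6.
D and B advance.
Runoff: D is preferred to B by 9 voters; B by 14.
B wins the runoff.

B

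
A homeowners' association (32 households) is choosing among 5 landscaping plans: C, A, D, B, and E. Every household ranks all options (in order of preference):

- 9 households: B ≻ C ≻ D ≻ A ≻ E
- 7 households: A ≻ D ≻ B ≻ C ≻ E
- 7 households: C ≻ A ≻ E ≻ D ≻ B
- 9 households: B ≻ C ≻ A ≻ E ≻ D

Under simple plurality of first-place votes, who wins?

First-place votes: C 7, A 7, D 0, B 18, E 0.
B has the most first-place votes.

B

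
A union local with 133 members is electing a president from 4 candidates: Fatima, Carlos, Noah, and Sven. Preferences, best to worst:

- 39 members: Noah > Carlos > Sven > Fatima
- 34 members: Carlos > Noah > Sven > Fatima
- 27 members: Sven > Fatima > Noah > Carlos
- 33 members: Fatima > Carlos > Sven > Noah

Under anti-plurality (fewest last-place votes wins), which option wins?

Sven

Last-place votes: Fatima 73, Carlos 27, Noah 33, Sven 0.
Sven is ranked last by the fewest voters, so Sven wins.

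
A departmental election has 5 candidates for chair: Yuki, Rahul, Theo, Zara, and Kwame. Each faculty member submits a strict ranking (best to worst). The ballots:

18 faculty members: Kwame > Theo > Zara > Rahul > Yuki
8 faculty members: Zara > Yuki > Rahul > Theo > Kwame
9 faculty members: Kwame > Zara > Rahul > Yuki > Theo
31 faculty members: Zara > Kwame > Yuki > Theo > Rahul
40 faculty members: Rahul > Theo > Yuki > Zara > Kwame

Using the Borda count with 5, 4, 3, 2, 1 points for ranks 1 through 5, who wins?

Zara

Yuki: 18·1 + 8·4 + 9·2 + 31·3 + 40·3 = 281
Rahul: 18·2 + 8·3 + 9·3 + 31·1 + 40·5 = 318
Theo: 18·4 + 8·2 + 9·1 + 31·2 + 40·4 = 319
Zara: 18·3 + 8·5 + 9·4 + 31·5 + 40·2 = 365
Kwame: 18·5 + 8·1 + 9·5 + 31·4 + 40·1 = 307
Zara has the highest Borda score (365).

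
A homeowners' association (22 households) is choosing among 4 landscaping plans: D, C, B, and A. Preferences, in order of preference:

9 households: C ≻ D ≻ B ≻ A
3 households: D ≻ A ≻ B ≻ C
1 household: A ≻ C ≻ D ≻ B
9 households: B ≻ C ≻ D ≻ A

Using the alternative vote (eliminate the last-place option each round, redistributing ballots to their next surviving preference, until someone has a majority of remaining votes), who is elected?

B

Round 1: D 3, C 9, B 9, A 1. Eliminate A.
Round 2: D 3, C 10, B 9. Eliminate D.
Round 3: C 10, B 12. B has a majority.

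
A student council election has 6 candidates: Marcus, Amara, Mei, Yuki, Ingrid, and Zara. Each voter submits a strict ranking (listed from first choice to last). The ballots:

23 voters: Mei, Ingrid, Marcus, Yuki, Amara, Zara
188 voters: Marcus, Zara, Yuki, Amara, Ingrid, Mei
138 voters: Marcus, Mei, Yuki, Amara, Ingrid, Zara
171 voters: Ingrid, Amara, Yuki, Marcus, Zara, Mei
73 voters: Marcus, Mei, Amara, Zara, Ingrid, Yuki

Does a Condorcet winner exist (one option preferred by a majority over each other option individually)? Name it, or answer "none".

Marcus

Marcus vs Amara: 422–171 for Marcus.
Marcus vs Mei: 570–23 for Marcus.
Marcus vs Yuki: 422–171 for Marcus.
Marcus vs Ingrid: 399–194 for Marcus.
Marcus vs Zara: 593–0 for Marcus.
Marcus beats every other option head-to-head.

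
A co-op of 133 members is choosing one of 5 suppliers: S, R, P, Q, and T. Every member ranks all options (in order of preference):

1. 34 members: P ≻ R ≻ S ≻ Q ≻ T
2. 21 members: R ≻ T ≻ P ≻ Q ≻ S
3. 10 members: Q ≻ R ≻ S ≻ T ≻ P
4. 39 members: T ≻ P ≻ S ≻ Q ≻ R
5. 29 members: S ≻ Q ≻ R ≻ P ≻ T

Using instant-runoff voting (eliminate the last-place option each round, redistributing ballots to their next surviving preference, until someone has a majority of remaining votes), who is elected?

R

Round 1: S 29, R 21, P 34, Q 10, T 39. Eliminate Q.
Round 2: S 29, R 31, P 34, T 39. Eliminate S.
Round 3: R 60, P 34, T 39. Eliminate P.
Round 4: R 94, T 39. R has a majority.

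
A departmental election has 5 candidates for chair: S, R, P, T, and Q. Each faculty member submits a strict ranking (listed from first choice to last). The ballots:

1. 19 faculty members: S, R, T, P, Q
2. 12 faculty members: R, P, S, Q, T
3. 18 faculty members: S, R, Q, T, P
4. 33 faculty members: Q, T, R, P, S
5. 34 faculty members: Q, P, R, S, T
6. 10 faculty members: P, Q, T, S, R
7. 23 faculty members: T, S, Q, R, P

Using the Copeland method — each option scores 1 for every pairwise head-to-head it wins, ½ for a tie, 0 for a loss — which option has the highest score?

S: beats T; loses to R, P, and Q → score 1.
R: beats S, P, and T; loses to Q → score 3.
P: beats S; loses to R, T, and Q → score 1.
T: beats P; loses to S, R, and Q → score 1.
Q: beats S, R, P, and T → score 4.
Q has the best pairwise record.

Q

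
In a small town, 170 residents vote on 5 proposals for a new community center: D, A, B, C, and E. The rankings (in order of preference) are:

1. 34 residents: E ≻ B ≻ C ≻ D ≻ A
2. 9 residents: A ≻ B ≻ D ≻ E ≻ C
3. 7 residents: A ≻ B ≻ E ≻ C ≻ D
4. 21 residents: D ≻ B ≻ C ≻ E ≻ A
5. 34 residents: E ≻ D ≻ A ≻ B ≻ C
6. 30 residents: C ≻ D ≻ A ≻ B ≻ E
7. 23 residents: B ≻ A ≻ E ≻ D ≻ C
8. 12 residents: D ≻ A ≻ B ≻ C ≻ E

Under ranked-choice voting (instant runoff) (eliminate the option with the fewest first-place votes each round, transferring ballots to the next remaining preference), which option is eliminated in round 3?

Round 1: D 33, A 16, B 23, C 30, E 68. Eliminate A.
Round 2: D 33, B 39, C 30, E 68. Eliminate C.
Round 3: D 63, B 39, E 68. Eliminate B.

B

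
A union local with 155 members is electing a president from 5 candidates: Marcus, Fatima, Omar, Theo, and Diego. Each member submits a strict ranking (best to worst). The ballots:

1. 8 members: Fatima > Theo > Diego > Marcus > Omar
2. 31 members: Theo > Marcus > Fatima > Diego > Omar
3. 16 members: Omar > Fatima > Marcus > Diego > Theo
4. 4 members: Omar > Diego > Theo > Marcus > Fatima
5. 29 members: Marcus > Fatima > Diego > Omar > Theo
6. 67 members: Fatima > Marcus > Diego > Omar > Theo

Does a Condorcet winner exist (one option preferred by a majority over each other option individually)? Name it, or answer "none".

Fatima

Fatima vs Marcus: 91–64 for Fatima.
Fatima vs Omar: 135–20 for Fatima.
Fatima vs Theo: 120–35 for Fatima.
Fatima vs Diego: 151–4 for Fatima.
Fatima beats every other option head-to-head.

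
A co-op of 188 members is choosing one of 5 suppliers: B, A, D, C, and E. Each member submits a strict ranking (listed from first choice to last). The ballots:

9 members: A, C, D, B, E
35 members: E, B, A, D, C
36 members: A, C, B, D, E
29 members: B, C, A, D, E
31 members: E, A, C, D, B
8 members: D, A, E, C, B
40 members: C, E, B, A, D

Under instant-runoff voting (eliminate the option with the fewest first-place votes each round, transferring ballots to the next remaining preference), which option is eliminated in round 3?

Round 1: B 29, A 45, D 8, C 40, E 66. Eliminate D.
Round 2: B 29, A 53, C 40, E 66. Eliminate B.
Round 3: A 53, C 69, E 66. Eliminate A.

A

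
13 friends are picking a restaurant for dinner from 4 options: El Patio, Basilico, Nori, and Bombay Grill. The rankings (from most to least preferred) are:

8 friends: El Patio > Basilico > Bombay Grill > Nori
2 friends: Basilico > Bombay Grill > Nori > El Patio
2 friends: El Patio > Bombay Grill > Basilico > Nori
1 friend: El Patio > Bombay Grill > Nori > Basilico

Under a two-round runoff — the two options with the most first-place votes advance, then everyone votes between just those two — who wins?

El Patio

Round 1 first-place votes: El Patio 11, Basilico 2, Nori 0, Bombay Grill 0.
El Patio and Basilico advance.
Runoff: El Patio is preferred to Basilico by 11 voters; Basilico by 2.
El Patio wins the runoff.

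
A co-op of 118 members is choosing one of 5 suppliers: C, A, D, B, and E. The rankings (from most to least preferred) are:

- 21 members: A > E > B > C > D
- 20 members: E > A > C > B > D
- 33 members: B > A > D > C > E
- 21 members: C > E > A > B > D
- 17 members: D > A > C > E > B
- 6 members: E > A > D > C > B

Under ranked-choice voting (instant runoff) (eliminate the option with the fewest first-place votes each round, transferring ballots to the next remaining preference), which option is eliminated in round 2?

C

Round 1: C 21, A 21, D 17, B 33, E 26. Eliminate D.
Round 2: C 21, A 38, B 33, E 26. Eliminate C.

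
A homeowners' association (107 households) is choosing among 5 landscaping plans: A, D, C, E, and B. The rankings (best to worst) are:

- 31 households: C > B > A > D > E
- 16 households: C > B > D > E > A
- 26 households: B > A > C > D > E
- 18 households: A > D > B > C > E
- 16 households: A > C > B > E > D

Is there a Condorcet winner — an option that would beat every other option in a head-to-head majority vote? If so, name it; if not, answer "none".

Checking pairwise contests:
B beats A 73–34.
A beats D 91–16.
A beats C 60–47.
A beats E 91–16.
C beats B 63–44.
Every option loses at least one head-to-head, so there is no Condorcet winner.

none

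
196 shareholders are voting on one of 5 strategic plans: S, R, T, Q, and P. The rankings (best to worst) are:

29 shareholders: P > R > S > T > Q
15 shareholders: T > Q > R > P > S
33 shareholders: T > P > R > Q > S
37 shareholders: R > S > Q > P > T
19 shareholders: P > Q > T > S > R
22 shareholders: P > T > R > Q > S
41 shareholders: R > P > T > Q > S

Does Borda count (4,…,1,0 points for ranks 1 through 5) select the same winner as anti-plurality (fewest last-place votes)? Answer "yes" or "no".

Borda — scores: S 188, R 539, T 407, Q 272, P 554. Winner: P.
Anti-plurality — last-place votes: S 111, R 19, T 37, Q 29, P 0. Winner: P.
The two methods agree.

yes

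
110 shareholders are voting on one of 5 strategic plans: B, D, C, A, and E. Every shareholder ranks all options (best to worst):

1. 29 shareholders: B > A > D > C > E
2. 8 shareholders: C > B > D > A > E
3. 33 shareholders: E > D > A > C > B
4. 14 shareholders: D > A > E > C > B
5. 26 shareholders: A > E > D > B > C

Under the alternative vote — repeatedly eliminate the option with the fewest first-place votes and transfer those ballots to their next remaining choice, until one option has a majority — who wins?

A

Round 1: B 29, D 14, C 8, A 26, E 33. Eliminate C.
Round 2: B 37, D 14, A 26, E 33. Eliminate D.
Round 3: B 37, A 40, E 33. Eliminate E.
Round 4: B 37, A 73. A has a majority.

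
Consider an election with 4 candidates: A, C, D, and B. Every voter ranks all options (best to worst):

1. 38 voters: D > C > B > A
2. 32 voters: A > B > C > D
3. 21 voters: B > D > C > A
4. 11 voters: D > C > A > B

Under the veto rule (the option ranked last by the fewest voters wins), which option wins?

Last-place votes: A 59, C 0, D 32, B 11.
C is ranked last by the fewest voters, so C wins.

C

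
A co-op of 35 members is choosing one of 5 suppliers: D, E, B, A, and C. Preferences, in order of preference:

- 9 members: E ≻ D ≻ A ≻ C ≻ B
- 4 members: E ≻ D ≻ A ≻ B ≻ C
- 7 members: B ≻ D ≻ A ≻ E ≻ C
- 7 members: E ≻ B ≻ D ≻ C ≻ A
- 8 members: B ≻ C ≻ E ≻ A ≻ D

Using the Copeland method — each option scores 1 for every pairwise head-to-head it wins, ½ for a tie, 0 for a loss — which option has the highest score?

E

D: beats A and C; loses to E and B → score 2.
E: beats D, B, A, and C → score 4.
B: beats D, A, and C; loses to E → score 3.
A: beats C; loses to D, E, and B → score 1.
C: loses to D, E, B, and A → score 0.
E has the best pairwise record.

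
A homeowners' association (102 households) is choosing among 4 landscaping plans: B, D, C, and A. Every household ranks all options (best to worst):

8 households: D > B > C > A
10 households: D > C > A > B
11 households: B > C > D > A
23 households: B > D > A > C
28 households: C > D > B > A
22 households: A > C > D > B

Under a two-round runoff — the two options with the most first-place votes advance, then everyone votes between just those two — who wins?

Round 1 first-place votes: B 34, D 18, C 28, A 22.
B and C advance.
Runoff: B is preferred to C by 42 voters; C by 60.
C wins the runoff.

C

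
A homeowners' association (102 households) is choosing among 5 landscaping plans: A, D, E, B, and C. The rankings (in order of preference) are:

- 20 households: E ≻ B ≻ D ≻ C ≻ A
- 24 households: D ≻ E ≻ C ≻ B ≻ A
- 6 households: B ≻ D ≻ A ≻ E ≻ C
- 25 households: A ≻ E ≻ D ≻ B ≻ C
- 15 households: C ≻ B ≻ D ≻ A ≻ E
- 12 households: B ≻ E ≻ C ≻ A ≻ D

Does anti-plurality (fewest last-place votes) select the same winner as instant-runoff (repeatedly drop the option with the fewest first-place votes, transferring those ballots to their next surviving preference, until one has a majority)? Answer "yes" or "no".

yes

Anti-plurality — last-place votes: A 44, D 12, E 15, B 0, C 31. Winner: B.
Instant-runoff — R1 A 25, D 24, E 20, B 18, C 15 (C out); R2 A 25, D 24, E 20, B 33 (E out); R3 A 25, D 24, B 53 (B winner). Winner: B.
The two methods agree.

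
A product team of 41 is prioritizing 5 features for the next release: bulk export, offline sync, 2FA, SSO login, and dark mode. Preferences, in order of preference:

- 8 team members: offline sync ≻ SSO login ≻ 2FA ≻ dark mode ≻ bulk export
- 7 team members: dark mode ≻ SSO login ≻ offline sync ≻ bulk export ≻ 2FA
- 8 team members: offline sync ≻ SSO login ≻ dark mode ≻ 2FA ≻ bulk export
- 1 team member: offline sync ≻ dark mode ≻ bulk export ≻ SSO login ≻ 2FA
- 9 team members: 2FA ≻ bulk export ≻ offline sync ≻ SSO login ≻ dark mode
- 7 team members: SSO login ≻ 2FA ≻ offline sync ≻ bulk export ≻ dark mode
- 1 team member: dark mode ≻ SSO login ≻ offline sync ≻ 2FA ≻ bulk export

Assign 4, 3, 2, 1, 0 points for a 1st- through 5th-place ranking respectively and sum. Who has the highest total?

bulk export: 8·0 + 7·1 + 8·0 + 1·2 + 9·3 + 7·1 + 1·0 = 43
offline sync: 8·4 + 7·2 + 8·4 + 1·4 + 9·2 + 7·2 + 1·2 = 116
2FA: 8·2 + 7·0 + 8·1 + 1·0 + 9·4 + 7·3 + 1·1 = 82
SSO login: 8·3 + 7·3 + 8·3 + 1·1 + 9·1 + 7·4 + 1·3 = 110
dark mode: 8·1 + 7·4 + 8·2 + 1·3 + 9·0 + 7·0 + 1·4 = 59
offline sync has the highest Borda score (116).

offline sync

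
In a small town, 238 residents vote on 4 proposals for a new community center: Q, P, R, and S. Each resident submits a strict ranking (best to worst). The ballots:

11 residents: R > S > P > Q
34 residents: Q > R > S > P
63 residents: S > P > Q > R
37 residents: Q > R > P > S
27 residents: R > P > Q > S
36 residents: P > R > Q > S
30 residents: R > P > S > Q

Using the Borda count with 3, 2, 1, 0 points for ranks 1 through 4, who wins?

Q: 11·0 + 34·3 + 63·1 + 37·3 + 27·1 + 36·1 + 30·0 = 339
P: 11·1 + 34·0 + 63·2 + 37·1 + 27·2 + 36·3 + 30·2 = 396
R: 11·3 + 34·2 + 63·0 + 37·2 + 27·3 + 36·2 + 30·3 = 418
S: 11·2 + 34·1 + 63·3 + 37·0 + 27·0 + 36·0 + 30·1 = 275
R has the highest Borda score (418).

R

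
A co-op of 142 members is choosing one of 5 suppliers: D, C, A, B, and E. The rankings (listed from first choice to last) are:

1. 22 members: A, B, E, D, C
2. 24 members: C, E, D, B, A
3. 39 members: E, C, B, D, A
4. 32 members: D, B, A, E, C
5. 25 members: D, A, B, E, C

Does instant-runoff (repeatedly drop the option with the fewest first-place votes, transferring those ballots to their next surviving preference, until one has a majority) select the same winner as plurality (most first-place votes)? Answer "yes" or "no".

Instant-runoff — R1 D 57, C 24, A 22, B 0, E 39 (B out); R2 D 57, C 24, A 22, E 39 (A out); R3 D 57, C 24, E 61 (C out); R4 D 57, E 85 (E winner). Winner: E.
Plurality — first-place votes: D 57, C 24, A 22, B 0, E 39. Winner: D.
The two methods disagree.

no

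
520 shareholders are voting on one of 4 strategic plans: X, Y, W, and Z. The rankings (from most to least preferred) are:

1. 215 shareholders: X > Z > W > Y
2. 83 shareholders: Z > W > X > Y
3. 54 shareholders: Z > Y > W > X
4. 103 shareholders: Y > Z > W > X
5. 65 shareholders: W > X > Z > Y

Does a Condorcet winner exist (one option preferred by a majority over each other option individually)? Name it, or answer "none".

none

Checking pairwise contests:
W beats X 305–215.
X beats Y 363–157.
Z beats W 455–65.
X beats Z 280–240.
Every option loses at least one head-to-head, so there is no Condorcet winner.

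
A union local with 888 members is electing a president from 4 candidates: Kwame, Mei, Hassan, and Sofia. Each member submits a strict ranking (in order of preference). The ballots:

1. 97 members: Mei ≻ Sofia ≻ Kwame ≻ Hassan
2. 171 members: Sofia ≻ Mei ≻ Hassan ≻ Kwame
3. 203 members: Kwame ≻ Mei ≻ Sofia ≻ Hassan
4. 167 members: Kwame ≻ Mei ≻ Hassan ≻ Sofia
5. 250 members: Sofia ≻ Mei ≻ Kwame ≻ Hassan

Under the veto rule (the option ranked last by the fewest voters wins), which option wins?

Last-place votes: Kwame 171, Mei 0, Hassan 550, Sofia 167.
Mei is ranked last by the fewest voters, so Mei wins.

Mei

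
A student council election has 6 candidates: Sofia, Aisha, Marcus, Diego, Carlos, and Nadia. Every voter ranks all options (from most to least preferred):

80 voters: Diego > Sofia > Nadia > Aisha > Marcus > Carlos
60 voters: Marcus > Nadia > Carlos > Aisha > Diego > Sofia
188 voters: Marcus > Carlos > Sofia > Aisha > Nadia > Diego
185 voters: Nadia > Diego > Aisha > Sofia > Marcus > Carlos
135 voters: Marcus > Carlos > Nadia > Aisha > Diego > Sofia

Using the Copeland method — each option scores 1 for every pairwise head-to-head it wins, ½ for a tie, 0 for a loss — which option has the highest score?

Sofia: loses to Aisha, Marcus, Diego, Carlos, and Nadia → score 0.
Aisha: beats Sofia and Diego; loses to Marcus, Carlos, and Nadia → score 2.
Marcus: beats Sofia, Aisha, Diego, Carlos, and Nadia → score 5.
Diego: beats Sofia; loses to Aisha, Marcus, Carlos, and Nadia → score 1.
Carlos: beats Sofia, Aisha, and Diego; loses to Marcus and Nadia → score 3.
Nadia: beats Sofia, Aisha, Diego, and Carlos; loses to Marcus → score 4.
Marcus has the best pairwise record.

Marcus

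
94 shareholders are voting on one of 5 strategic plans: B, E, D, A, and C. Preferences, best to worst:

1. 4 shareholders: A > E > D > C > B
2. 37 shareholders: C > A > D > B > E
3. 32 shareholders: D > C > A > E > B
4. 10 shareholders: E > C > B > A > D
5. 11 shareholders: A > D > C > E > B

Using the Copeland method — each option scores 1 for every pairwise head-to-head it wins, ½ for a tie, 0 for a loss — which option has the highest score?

B: loses to E, D, A, and C → score 0.
E: beats B; loses to D, A, and C → score 1.
D: beats B and E; ties C; loses to A → score 2.5.
A: beats B, E, and D; loses to C → score 3.
C: beats B, E, and A; ties D → score 3.5.
C has the best pairwise record.

C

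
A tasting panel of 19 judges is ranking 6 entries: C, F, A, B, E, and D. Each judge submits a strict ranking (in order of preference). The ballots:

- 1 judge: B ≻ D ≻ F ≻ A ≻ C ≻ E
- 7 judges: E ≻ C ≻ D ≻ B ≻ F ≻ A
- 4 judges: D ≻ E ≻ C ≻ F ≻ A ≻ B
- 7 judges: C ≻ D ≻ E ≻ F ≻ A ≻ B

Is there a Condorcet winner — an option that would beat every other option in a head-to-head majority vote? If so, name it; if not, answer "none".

none

Checking pairwise contests:
E beats C 11–8.
C beats F 18–1.
C beats A 18–1.
C beats B 18–1.
D beats E 12–7.
C beats D 14–5.
Every option loses at least one head-to-head, so there is no Condorcet winner.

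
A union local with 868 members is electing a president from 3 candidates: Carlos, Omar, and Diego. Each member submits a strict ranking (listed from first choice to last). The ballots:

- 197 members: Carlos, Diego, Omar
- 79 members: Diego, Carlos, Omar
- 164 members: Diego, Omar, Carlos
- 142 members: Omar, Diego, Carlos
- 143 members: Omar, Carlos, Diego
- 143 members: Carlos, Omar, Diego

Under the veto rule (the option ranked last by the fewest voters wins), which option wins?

Omar

Last-place votes: Carlos 306, Omar 276, Diego 286.
Omar is ranked last by the fewest voters, so Omar wins.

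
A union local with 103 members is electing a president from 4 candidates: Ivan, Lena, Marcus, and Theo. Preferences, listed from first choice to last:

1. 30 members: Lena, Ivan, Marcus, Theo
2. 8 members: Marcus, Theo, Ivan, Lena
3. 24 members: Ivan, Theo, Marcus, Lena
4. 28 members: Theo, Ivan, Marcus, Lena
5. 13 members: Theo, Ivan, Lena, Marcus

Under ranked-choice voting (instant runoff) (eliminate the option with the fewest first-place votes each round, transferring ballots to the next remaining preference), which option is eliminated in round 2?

Ivan

Round 1: Ivan 24, Lena 30, Marcus 8, Theo 41. Eliminate Marcus.
Round 2: Ivan 24, Lena 30, Theo 49. Eliminate Ivan.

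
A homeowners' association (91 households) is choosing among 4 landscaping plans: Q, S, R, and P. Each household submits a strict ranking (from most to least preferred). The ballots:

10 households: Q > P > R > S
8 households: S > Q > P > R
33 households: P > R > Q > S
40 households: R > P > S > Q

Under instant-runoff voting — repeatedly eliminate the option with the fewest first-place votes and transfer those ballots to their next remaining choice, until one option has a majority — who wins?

Round 1: Q 10, S 8, R 40, P 33. Eliminate S.
Round 2: Q 18, R 40, P 33. Eliminate Q.
Round 3: R 40, P 51. P has a majority.

P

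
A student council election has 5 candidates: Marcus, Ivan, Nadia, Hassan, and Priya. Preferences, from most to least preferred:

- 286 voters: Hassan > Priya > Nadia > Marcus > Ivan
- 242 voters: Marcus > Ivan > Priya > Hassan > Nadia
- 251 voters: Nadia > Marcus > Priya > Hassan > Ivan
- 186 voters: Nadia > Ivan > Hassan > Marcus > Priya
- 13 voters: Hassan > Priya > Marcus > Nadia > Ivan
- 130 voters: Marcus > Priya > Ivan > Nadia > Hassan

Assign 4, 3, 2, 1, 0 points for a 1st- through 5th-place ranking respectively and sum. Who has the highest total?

Marcus: 286·1 + 242·4 + 251·3 + 186·1 + 13·2 + 130·4 = 2739
Ivan: 286·0 + 242·3 + 251·0 + 186·3 + 13·0 + 130·2 = 1544
Nadia: 286·2 + 242·0 + 251·4 + 186·4 + 13·1 + 130·1 = 2463
Hassan: 286·4 + 242·1 + 251·1 + 186·2 + 13·4 + 130·0 = 2061
Priya: 286·3 + 242·2 + 251·2 + 186·0 + 13·3 + 130·3 = 2273
Marcus has the highest Borda score (2739).

Marcus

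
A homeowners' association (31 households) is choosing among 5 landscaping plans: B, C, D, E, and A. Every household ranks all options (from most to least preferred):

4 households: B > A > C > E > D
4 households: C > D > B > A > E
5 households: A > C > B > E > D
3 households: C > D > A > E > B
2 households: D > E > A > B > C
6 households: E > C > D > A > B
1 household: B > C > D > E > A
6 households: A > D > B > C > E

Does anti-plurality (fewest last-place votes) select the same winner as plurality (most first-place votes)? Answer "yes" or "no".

Anti-plurality — last-place votes: B 9, C 2, D 9, E 10, A 1. Winner: A.
Plurality — first-place votes: B 5, C 7, D 2, E 6, A 11. Winner: A.
The two methods agree.

yes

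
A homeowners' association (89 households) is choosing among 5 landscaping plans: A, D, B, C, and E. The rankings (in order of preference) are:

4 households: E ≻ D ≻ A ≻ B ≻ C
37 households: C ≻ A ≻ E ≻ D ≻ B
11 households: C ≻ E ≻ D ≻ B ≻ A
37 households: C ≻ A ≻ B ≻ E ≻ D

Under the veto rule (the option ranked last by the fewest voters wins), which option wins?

E

Last-place votes: A 11, D 37, B 37, C 4, E 0.
E is ranked last by the fewest voters, so E wins.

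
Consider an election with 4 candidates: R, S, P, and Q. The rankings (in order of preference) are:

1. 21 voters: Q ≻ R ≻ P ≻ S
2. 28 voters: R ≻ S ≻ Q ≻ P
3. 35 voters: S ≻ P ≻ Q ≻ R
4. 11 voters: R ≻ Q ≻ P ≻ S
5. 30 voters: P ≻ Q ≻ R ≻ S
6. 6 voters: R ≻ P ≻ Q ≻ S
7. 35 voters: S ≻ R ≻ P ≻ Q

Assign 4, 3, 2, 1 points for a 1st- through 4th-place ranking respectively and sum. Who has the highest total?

R: 21·3 + 28·4 + 35·1 + 11·4 + 30·2 + 6·4 + 35·3 = 443
S: 21·1 + 28·3 + 35·4 + 11·1 + 30·1 + 6·1 + 35·4 = 432
P: 21·2 + 28·1 + 35·3 + 11·2 + 30·4 + 6·3 + 35·2 = 405
Q: 21·4 + 28·2 + 35·2 + 11·3 + 30·3 + 6·2 + 35·1 = 380
R has the highest Borda score (443).

R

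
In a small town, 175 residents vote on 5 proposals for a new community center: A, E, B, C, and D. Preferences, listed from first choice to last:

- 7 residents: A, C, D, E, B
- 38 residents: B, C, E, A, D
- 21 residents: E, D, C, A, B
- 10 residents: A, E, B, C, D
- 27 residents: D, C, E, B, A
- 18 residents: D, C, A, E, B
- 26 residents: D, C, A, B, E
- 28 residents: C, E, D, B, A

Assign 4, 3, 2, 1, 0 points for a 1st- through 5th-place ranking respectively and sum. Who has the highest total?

A: 7·4 + 38·1 + 21·1 + 10·4 + 27·0 + 18·2 + 26·2 + 28·0 = 215
E: 7·1 + 38·2 + 21·4 + 10·3 + 27·2 + 18·1 + 26·0 + 28·3 = 353
B: 7·0 + 38·4 + 21·0 + 10·2 + 27·1 + 18·0 + 26·1 + 28·1 = 253
C: 7·3 + 38·3 + 21·2 + 10·1 + 27·3 + 18·3 + 26·3 + 28·4 = 512
D: 7·2 + 38·0 + 21·3 + 10·0 + 27·4 + 18·4 + 26·4 + 28·2 = 417
C has the highest Borda score (512).

C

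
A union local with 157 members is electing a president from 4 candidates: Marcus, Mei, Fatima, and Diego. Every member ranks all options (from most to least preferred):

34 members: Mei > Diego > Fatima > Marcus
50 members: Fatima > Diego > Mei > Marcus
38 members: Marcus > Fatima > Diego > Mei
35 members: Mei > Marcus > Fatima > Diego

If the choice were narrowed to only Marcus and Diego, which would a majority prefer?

Voters preferring Marcus to Diego: 73; preferring Diego to Marcus: 84.
Diego wins the head-to-head.

Diego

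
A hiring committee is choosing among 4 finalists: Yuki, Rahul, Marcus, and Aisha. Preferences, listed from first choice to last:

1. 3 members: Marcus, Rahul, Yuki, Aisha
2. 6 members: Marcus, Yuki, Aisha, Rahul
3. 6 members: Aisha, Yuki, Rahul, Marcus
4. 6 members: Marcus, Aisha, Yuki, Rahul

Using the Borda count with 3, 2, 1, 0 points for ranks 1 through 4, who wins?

Yuki: 3·1 + 6·2 + 6·2 + 6·1 = 33
Rahul: 3·2 + 6·0 + 6·1 + 6·0 = 12
Marcus: 3·3 + 6·3 + 6·0 + 6·3 = 45
Aisha: 3·0 + 6·1 + 6·3 + 6·2 = 36
Marcus has the highest Borda score (45).

Marcus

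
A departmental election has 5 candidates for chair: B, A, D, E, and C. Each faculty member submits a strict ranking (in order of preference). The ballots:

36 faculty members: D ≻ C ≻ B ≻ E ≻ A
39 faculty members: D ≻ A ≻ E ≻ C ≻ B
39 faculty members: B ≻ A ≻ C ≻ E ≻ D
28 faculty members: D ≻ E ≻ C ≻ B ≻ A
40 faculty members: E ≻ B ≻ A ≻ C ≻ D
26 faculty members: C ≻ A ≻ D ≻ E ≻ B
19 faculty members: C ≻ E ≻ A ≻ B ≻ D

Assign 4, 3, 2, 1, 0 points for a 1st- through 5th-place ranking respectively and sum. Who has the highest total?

C

B: 36·2 + 39·0 + 39·4 + 28·1 + 40·3 + 26·0 + 19·1 = 395
A: 36·0 + 39·3 + 39·3 + 28·0 + 40·2 + 26·3 + 19·2 = 430
D: 36·4 + 39·4 + 39·0 + 28·4 + 40·0 + 26·2 + 19·0 = 464
E: 36·1 + 39·2 + 39·1 + 28·3 + 40·4 + 26·1 + 19·3 = 480
C: 36·3 + 39·1 + 39·2 + 28·2 + 40·1 + 26·4 + 19·4 = 501
C has the highest Borda score (501).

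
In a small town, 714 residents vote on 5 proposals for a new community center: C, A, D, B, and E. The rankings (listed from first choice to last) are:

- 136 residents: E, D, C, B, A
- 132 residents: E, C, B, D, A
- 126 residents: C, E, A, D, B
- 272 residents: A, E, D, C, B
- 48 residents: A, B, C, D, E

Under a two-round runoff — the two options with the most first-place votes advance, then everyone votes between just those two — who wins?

E

Round 1 first-place votes: C 126, A 320, D 0, B 0, E 268.
A and E advance.
Runoff: A is preferred to E by 320 voters; E by 394.
E wins the runoff.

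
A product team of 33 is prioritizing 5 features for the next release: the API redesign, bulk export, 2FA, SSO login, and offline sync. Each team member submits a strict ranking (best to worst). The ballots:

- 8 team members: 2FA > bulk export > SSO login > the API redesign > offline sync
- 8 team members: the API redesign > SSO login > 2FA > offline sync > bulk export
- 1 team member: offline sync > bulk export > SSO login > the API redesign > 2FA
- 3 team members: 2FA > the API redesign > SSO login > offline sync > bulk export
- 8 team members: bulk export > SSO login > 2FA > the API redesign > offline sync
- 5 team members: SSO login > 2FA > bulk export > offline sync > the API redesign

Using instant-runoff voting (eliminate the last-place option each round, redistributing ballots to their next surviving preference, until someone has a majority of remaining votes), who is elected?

Round 1: the API redesign 8, bulk export 8, 2FA 11, SSO login 5, offline sync 1. Eliminate offline sync.
Round 2: the API redesign 8, bulk export 9, 2FA 11, SSO login 5. Eliminate SSO login.
Round 3: the API redesign 8, bulk export 9, 2FA 16. Eliminate the API redesign.
Round 4: bulk export 9, 2FA 24. 2FA has a majority.

2FA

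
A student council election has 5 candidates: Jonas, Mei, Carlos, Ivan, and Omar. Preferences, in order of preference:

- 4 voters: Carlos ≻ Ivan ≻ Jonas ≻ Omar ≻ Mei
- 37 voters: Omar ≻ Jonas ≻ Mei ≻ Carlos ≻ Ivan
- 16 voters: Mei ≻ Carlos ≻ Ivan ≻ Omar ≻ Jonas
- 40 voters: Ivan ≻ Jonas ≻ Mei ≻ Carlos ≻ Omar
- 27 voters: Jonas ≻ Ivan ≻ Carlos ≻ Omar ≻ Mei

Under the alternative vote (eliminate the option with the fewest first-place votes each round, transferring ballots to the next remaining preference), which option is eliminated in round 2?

Round 1: Jonas 27, Mei 16, Carlos 4, Ivan 40, Omar 37. Eliminate Carlos.
Round 2: Jonas 27, Mei 16, Ivan 44, Omar 37. Eliminate Mei.

Mei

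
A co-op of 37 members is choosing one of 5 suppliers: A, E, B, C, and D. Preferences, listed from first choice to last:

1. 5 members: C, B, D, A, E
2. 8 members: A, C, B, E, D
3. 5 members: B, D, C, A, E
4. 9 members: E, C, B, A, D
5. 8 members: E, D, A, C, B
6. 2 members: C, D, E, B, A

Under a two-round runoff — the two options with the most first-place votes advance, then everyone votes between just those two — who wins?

Round 1 first-place votes: A 8, E 17, B 5, C 7, D 0.
E and A advance.
Runoff: E is preferred to A by 19 voters; A by 18.
E wins the runoff.

E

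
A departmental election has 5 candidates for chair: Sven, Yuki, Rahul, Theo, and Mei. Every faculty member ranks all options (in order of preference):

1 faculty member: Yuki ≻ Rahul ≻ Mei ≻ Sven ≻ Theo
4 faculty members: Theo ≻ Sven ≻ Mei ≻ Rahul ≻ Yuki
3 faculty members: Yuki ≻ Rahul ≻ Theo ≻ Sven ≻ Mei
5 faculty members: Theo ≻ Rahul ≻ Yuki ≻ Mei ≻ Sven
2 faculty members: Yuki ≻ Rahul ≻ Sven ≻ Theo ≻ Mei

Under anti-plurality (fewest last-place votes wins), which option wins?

Last-place votes: Sven 5, Yuki 4, Rahul 0, Theo 1, Mei 5.
Rahul is ranked last by the fewest voters, so Rahul wins.

Rahul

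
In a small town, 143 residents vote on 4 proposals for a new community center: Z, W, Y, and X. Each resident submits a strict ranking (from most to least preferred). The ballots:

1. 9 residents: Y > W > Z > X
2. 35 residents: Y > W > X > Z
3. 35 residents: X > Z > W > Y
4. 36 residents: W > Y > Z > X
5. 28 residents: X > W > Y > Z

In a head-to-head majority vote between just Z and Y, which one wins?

Voters preferring Z to Y: 35; preferring Y to Z: 108.
Y wins the head-to-head.

Y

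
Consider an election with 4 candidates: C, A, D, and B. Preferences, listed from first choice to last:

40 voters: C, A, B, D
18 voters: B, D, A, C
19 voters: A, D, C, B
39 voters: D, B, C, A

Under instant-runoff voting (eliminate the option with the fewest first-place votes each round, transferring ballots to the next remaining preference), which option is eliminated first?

B

Round 1: C 40, A 19, D 39, B 18. Eliminate B.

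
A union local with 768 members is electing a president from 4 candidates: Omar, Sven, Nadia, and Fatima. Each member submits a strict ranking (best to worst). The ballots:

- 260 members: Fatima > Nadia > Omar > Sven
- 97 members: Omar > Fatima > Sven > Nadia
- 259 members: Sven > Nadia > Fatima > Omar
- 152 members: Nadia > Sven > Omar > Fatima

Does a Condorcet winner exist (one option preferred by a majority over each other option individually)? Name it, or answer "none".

Nadia vs Omar: 671–97 for Nadia.
Nadia vs Sven: 412–356 for Nadia.
Nadia vs Fatima: 411–357 for Nadia.
Nadia beats every other option head-to-head.

Nadia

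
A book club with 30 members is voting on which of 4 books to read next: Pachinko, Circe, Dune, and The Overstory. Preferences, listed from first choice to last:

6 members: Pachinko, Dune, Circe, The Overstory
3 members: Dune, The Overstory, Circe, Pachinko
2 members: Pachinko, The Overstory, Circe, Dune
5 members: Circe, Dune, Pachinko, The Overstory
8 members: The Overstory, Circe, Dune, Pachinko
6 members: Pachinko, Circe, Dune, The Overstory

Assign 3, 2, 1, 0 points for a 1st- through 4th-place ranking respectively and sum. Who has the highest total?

Circe

Pachinko: 6·3 + 3·0 + 2·3 + 5·1 + 8·0 + 6·3 = 47
Circe: 6·1 + 3·1 + 2·1 + 5·3 + 8·2 + 6·2 = 54
Dune: 6·2 + 3·3 + 2·0 + 5·2 + 8·1 + 6·1 = 45
The Overstory: 6·0 + 3·2 + 2·2 + 5·0 + 8·3 + 6·0 = 34
Circe has the highest Borda score (54).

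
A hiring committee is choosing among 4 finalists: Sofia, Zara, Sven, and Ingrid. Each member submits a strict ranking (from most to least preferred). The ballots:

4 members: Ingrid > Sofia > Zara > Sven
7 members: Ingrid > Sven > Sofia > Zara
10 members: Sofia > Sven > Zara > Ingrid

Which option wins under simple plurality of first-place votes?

Ingrid

First-place votes: Sofia 10, Zara 0, Sven 0, Ingrid 11.
Ingrid has the most first-place votes.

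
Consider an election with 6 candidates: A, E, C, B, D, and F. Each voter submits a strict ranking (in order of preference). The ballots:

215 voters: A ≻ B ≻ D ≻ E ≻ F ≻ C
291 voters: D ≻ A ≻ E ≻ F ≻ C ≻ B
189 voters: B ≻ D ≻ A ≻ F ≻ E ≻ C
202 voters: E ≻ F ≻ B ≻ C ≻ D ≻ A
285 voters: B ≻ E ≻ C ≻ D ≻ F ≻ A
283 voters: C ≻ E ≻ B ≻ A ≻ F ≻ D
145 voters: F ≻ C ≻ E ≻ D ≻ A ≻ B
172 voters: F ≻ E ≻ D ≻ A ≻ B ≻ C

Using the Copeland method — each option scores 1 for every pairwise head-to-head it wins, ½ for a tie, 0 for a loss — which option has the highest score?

A: beats F; loses to E, C, B, and D → score 1.
E: beats A, C, B, D, and F → score 5.
C: beats A and D; loses to E, B, and F → score 2.
B: beats A, C, D, and F; loses to E → score 4.
D: beats A and F; loses to E, C, and B → score 2.
F: beats C; loses to A, E, B, and D → score 1.
E has the best pairwise record.

E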